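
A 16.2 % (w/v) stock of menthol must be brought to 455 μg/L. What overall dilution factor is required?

3.56 × 10⁵

Factor = C₀/C_target = 16.2 % (w/v) / 455 μg/L = 3.56 × 10⁵.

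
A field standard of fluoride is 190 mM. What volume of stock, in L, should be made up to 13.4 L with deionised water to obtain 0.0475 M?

0.0475 M = 47.5 mM.
V₁ = C₂V₂/C₁ = 47.5 × 13.4 / 190 = 3.35 L.

3.35 L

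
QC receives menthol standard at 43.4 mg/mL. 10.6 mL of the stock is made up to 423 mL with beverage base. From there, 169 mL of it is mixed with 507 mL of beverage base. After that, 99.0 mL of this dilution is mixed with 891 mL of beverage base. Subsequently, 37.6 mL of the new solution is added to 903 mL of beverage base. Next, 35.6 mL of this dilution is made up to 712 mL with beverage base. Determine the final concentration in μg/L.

54.3 μg/L

Overall dilution factor = 39.91 × 4 × 10 × 25.02 × 20 = 7.99 × 10⁵.
43.4 mg/mL / 7.99 × 10⁵ = 5.43 × 10⁻⁵ mg/mL = 54.3 μg/L.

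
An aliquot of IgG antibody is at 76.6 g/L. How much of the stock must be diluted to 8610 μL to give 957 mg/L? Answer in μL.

108 μL

957 mg/L = 0.957 g/L.
V₁ = C₂V₂/C₁ = 0.957 × 8610 / 76.6 = 108 μL.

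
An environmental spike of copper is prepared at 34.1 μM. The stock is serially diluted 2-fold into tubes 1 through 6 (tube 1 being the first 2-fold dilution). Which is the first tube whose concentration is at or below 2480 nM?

Tube n has concentration 34.1 μM / 2ⁿ.
Need 2ⁿ ≥ 34.1 μM / 2480 nM = 13.8, so n ≥ 3.78.
First such tube: n = 4.

tube 4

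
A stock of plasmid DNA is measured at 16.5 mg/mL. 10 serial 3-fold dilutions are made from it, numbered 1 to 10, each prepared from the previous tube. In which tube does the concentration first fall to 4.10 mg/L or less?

Tube n has concentration 16.5 mg/mL / 3ⁿ.
Need 3ⁿ ≥ 16.5 mg/mL / 4.10 mg/L = 4024, so n ≥ 7.56.
First such tube: n = 8.

tube 8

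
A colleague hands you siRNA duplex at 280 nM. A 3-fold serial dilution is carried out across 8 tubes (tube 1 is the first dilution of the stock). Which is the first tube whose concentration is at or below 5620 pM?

tube 4

Tube n has concentration 280 nM / 3ⁿ.
Need 3ⁿ ≥ 280 nM / 5620 pM = 49.8, so n ≥ 3.56.
First such tube: n = 4.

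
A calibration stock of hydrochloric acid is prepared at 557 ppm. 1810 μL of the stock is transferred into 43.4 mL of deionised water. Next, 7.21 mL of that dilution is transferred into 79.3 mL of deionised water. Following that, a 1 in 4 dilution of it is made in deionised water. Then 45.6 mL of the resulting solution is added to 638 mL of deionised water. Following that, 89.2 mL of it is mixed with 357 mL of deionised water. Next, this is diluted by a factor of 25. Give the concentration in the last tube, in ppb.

0.248 ppb

Overall dilution factor = 24.98 × 12.00 × 4 × 14.99 × 5.002 × 25 = 2.25 × 10⁶.
557 ppm / 2.25 × 10⁶ = 2.48 × 10⁻⁴ ppm = 0.248 ppb.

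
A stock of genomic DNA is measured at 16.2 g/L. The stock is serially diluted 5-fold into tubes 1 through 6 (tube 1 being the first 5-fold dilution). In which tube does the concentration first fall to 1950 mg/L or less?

tube 2

Tube n has concentration 16.2 g/L / 5ⁿ.
Need 5ⁿ ≥ 16.2 g/L / 1950 mg/L = 8.31, so n ≥ 1.32.
First such tube: n = 2.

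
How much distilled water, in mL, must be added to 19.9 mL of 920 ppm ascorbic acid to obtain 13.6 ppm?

V₂ = C₁V₁/C₂ = 920 × 19.9 / 13.6 = 1346 mL.
Diluent to add = V₂ − V₁ = 1346 − 19.9 = 1330 mL.

1330 mL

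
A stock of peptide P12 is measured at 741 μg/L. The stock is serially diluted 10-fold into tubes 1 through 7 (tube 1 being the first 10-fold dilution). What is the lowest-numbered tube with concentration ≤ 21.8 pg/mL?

Tube n has concentration 741 μg/L / 10ⁿ.
Need 10ⁿ ≥ 741 μg/L / 21.8 pg/mL = 3.40 × 10⁴, so n ≥ 4.53.
First such tube: n = 5.

tube 5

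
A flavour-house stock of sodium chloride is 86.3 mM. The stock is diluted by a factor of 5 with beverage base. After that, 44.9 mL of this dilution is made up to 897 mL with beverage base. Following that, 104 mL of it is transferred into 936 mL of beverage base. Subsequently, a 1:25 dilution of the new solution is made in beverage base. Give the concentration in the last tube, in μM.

Overall dilution factor = 5 × 19.98 × 10 × 25 = 2.50 × 10⁴.
86.3 mM / 2.50 × 10⁴ = 3.46 × 10⁻³ mM = 3.46 μM.

3.46 μM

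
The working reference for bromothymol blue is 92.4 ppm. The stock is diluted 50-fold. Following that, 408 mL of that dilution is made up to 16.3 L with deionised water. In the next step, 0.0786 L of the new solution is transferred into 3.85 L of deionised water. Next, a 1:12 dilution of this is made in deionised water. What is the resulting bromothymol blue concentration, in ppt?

Overall dilution factor = 50 × 39.95 × 49.98 × 12 = 1.20 × 10⁶.
92.4 ppm / 1.20 × 10⁶ = 7.71 × 10⁻⁵ ppm = 77.1 ppt.

77.1 ppt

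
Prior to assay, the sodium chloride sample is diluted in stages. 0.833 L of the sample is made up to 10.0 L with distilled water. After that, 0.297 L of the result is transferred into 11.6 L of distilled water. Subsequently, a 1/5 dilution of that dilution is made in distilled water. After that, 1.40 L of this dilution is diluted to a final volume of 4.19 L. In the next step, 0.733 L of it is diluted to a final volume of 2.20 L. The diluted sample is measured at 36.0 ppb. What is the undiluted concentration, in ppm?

778 ppm

Overall dilution factor = 12.00 × 40.06 × 5 × 2.993 × 3.001 = 2.16 × 10⁴.
Original = 36.0 ppb × 2.16 × 10⁴ = 7.78 × 10⁵ ppb = 778 ppm.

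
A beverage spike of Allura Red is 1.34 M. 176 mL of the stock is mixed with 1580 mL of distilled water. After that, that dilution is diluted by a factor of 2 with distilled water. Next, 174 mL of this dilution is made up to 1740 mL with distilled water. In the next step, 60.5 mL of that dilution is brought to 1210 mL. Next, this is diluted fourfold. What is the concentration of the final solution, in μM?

83.9 μM

Overall dilution factor = 9.977 × 2 × 10 × 20 × 4 = 1.60 × 10⁴.
1.34 M / 1.60 × 10⁴ = 8.39 × 10⁻⁵ M = 83.9 μM.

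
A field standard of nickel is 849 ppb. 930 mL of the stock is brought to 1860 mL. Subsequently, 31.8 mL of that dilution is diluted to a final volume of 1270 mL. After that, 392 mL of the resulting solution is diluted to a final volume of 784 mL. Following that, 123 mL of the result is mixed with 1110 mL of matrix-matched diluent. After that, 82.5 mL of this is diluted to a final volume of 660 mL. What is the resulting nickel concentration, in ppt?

66.3 ppt

Overall dilution factor = 2 × 39.94 × 2 × 10.02 × 8 = 1.28 × 10⁴.
849 ppb / 1.28 × 10⁴ = 0.0663 ppb = 66.3 ppt.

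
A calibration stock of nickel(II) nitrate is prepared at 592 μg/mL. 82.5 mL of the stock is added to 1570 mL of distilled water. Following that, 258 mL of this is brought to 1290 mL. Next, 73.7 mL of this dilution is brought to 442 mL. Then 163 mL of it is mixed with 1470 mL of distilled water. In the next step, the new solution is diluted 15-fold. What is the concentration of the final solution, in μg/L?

6.56 μg/L

Overall dilution factor = 20.03 × 5 × 5.997 × 10.02 × 15 = 9.03 × 10⁴.
592 μg/mL / 9.03 × 10⁴ = 6.56 × 10⁻³ μg/mL = 6.56 μg/L.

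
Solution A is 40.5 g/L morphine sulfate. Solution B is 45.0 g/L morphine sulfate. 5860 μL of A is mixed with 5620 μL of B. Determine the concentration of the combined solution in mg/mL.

42.7 mg/mL

C_mix = (C_A·V_A + C_B·V_B)/(V_A + V_B) = (40.5×5860 + 45.0×5620) / 11480 = 42.7 g/L = 42.7 mg/mL.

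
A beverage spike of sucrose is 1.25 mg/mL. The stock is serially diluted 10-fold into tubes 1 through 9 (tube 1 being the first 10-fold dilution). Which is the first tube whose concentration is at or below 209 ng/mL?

Tube n has concentration 1.25 mg/mL / 10ⁿ.
Need 10ⁿ ≥ 1.25 mg/mL / 209 ng/mL = 5981, so n ≥ 3.78.
First such tube: n = 4.

tube 4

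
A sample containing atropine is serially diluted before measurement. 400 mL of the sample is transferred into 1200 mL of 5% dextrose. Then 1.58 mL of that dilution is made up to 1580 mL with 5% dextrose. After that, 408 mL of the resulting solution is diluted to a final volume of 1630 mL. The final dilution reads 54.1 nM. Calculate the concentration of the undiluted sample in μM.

Overall dilution factor = 4 × 1000 × 3.995 = 1.60 × 10⁴.
Original = 54.1 nM × 1.60 × 10⁴ = 8.65 × 10⁵ nM = 865 μM.

865 μM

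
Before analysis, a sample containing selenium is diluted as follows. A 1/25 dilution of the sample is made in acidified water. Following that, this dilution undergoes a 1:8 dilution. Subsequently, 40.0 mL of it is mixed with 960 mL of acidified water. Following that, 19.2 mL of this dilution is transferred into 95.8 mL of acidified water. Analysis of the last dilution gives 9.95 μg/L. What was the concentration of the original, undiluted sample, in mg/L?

Overall dilution factor = 25 × 8 × 25 × 5.990 = 2.99 × 10⁴.
Original = 9.95 μg/L × 2.99 × 10⁴ = 2.98 × 10⁵ μg/L = 298 mg/L.

298 mg/L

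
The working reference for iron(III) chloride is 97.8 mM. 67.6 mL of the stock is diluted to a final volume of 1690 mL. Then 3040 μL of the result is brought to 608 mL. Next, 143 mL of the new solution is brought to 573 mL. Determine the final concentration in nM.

Overall dilution factor = 25 × 200 × 4.007 = 2.00 × 10⁴.
97.8 mM / 2.00 × 10⁴ = 4.88 × 10⁻³ mM = 4880 nM.

4880 nM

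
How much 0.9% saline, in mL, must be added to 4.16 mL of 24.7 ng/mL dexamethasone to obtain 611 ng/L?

164 mL

611 ng/L = 0.611 ng/mL.
V₂ = C₁V₁/C₂ = 24.7 × 4.16 / 0.611 = 168 mL.
Diluent to add = V₂ − V₁ = 168 − 4.16 = 164 mL.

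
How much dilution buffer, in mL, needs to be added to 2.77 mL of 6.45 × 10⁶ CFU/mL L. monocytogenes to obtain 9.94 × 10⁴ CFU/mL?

V₂ = C₁V₁/C₂ = 6.45 × 10⁶ × 2.77 / 9.94 × 10⁴ = 180 mL.
Diluent to add = V₂ − V₁ = 180 − 2.77 = 177 mL.

177 mL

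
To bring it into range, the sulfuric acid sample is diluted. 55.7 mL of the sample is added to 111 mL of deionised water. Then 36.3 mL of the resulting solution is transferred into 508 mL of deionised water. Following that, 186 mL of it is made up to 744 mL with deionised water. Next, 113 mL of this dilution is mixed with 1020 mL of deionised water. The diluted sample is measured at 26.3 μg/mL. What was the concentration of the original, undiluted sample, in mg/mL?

Overall dilution factor = 2.993 × 14.99 × 4 × 10.03 = 1800.
Original = 26.3 μg/mL × 1800 = 4.73 × 10⁴ μg/mL = 47.3 mg/mL.

47.3 mg/mL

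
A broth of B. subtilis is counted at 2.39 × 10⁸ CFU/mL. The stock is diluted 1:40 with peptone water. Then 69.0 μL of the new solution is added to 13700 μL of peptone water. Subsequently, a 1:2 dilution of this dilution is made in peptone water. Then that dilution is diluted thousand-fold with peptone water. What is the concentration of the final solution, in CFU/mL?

15.0 CFU/mL

Overall dilution factor = 40 × 199.6 × 2 × 1000 = 1.60 × 10⁷.
2.39 × 10⁸ CFU/mL / 1.60 × 10⁷ = 15.0 CFU/mL.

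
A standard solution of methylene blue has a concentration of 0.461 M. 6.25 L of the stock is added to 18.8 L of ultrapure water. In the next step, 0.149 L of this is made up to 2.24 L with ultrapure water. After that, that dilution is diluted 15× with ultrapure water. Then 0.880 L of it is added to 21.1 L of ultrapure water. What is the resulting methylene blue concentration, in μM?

Overall dilution factor = 4.008 × 15.03 × 15 × 24.98 = 2.26 × 10⁴.
0.461 M / 2.26 × 10⁴ = 2.04 × 10⁻⁵ M = 20.4 μM.

20.4 μM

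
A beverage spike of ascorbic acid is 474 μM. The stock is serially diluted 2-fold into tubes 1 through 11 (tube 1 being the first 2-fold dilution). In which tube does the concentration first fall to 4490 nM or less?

tube 7

Tube n has concentration 474 μM / 2ⁿ.
Need 2ⁿ ≥ 474 μM / 4490 nM = 106, so n ≥ 6.72.
First such tube: n = 7.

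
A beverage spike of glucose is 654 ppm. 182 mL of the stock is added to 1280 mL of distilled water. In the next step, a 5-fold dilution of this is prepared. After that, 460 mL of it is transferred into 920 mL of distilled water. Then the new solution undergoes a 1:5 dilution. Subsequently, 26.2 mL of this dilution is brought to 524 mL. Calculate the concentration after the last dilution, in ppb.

54.3 ppb

Overall dilution factor = 8.033 × 5 × 3 × 5 × 20 = 1.20 × 10⁴.
654 ppm / 1.20 × 10⁴ = 0.0543 ppm = 54.3 ppb.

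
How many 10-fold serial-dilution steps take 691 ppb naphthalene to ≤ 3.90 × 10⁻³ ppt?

Need 10ⁿ ≥ 1.77 × 10⁸, so n ≥ log(1.77 × 10⁸)/log(10) = 8.25.
Minimum whole steps: n = 9.

9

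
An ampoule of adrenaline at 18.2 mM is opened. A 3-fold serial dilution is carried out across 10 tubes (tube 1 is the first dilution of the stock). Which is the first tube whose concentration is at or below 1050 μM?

tube 3

Tube n has concentration 18.2 mM / 3ⁿ.
Need 3ⁿ ≥ 18.2 mM / 1050 μM = 17.3, so n ≥ 2.60.
First such tube: n = 3.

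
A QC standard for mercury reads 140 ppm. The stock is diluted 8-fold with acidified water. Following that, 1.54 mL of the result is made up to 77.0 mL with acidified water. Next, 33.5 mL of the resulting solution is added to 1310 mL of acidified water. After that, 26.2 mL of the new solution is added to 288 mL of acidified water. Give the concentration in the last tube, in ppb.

Overall dilution factor = 8 × 50 × 40.10 × 11.99 = 1.92 × 10⁵.
140 ppm / 1.92 × 10⁵ = 7.28 × 10⁻⁴ ppm = 0.728 ppb.

0.728 ppb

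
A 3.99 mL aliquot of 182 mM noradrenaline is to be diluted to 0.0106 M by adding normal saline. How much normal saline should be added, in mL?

64.5 mL

0.0106 M = 10.6 mM.
V₂ = C₁V₁/C₂ = 182 × 3.99 / 10.6 = 68.5 mL.
Diluent to add = V₂ − V₁ = 68.5 − 3.99 = 64.5 mL.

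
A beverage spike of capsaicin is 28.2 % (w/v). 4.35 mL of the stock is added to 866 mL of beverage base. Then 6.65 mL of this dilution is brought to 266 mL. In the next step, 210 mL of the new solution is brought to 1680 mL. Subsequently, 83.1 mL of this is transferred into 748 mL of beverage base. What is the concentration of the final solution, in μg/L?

440 μg/L

Overall dilution factor = 200.1 × 40 × 8 × 10.00 = 6.40 × 10⁵.
28.2 % (w/v) / 6.40 × 10⁵ = 4.40 × 10⁻⁵ % (w/v) = 440 μg/L.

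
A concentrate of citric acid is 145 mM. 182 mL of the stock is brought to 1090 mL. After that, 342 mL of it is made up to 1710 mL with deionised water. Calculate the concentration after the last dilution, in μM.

4840 μM

Overall dilution factor = 5.989 × 5 = 29.9.
145 mM / 29.9 = 4.84 mM = 4840 μM.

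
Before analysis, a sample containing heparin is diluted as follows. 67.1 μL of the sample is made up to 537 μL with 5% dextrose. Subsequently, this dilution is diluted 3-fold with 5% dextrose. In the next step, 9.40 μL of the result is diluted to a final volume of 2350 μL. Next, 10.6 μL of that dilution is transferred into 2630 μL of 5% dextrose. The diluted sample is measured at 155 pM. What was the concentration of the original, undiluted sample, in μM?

Overall dilution factor = 8.003 × 3 × 250 × 249.1 = 1.50 × 10⁶.
Original = 155 pM × 1.50 × 10⁶ = 2.32 × 10⁸ pM = 232 μM.

232 μM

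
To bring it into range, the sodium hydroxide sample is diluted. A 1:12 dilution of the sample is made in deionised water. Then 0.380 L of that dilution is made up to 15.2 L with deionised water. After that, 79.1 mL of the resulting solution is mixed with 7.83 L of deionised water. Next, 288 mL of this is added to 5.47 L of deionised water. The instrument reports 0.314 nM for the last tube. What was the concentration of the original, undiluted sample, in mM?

Overall dilution factor = 12 × 40 × 99.99 × 19.99 = 9.60 × 10⁵.
Original = 0.314 nM × 9.60 × 10⁵ = 3.01 × 10⁵ nM = 0.301 mM.

0.301 mM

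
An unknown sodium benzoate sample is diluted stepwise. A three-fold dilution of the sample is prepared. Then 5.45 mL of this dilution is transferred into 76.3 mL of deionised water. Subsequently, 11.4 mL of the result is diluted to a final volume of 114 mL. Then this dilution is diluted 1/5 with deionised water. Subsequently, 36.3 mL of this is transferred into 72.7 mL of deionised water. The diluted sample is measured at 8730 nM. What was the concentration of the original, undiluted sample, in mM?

59.0 mM

Overall dilution factor = 3 × 15 × 10 × 5 × 3.003 = 6756.
Original = 8730 nM × 6756 = 5.90 × 10⁷ nM = 59.0 mM.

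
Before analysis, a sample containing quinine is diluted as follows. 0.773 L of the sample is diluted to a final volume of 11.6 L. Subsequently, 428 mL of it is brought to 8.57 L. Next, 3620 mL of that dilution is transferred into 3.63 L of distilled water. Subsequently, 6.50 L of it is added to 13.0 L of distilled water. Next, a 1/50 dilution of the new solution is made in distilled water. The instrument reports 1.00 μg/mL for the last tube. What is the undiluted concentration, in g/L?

Overall dilution factor = 15.01 × 20.02 × 2.003 × 3 × 50 = 9.03 × 10⁴.
Original = 1.00 μg/mL × 9.03 × 10⁴ = 9.03 × 10⁴ μg/mL = 90.3 g/L.

90.3 g/L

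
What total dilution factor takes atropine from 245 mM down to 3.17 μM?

Factor = C₀/C_target = 245 mM / 3.17 μM = 7.73 × 10⁴.

7.73 × 10⁴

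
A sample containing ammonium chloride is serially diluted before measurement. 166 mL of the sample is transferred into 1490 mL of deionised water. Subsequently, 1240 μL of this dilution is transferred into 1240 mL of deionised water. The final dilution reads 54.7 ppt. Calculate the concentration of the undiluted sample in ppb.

Overall dilution factor = 9.976 × 1001 = 9986.
Original = 54.7 ppt × 9986 = 5.46 × 10⁵ ppt = 546 ppb.

546 ppb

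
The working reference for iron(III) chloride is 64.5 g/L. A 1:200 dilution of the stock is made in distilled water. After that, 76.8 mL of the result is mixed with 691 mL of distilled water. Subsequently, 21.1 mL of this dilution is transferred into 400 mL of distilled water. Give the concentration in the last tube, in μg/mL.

1.62 μg/mL

Overall dilution factor = 200 × 9.997 × 19.96 = 3.99 × 10⁴.
64.5 g/L / 3.99 × 10⁴ = 1.62 × 10⁻³ g/L = 1.62 μg/mL.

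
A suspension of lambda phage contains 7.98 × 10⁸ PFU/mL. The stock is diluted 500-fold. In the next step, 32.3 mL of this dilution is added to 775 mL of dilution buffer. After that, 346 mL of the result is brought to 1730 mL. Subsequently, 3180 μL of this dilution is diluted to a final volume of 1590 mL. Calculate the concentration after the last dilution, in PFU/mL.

Overall dilution factor = 500 × 24.99 × 5 × 500 = 3.12 × 10⁷.
7.98 × 10⁸ PFU/mL / 3.12 × 10⁷ = 25.5 PFU/mL.

25.5 PFU/mL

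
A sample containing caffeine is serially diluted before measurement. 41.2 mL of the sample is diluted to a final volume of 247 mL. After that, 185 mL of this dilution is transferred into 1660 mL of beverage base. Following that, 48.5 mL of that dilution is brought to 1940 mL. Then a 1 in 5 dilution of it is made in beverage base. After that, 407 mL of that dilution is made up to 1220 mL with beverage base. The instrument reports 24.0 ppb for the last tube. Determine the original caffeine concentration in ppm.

Overall dilution factor = 5.995 × 9.973 × 40 × 5 × 2.998 = 3.58 × 10⁴.
Original = 24.0 ppb × 3.58 × 10⁴ = 8.60 × 10⁵ ppb = 860 ppm.

860 ppm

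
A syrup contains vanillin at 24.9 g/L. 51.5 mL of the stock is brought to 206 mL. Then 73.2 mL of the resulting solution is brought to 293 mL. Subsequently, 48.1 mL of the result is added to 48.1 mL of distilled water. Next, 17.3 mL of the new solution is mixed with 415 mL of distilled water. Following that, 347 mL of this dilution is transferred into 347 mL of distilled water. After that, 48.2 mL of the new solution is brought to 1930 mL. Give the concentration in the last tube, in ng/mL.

Overall dilution factor = 4 × 4.003 × 2 × 24.99 × 2 × 40.04 = 6.41 × 10⁴.
24.9 g/L / 6.41 × 10⁴ = 3.89 × 10⁻⁴ g/L = 389 ng/mL.

389 ng/mL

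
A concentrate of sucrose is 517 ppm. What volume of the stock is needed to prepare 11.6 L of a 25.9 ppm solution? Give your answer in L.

0.581 L

V₁ = C₂V₂/C₁ = 25.9 × 11.6 / 517 = 0.581 L.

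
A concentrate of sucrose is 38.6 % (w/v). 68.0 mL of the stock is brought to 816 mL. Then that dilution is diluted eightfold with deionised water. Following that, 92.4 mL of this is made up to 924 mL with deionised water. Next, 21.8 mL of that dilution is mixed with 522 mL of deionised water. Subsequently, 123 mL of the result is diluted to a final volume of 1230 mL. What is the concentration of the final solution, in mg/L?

Overall dilution factor = 12 × 8 × 10 × 24.94 × 10 = 2.39 × 10⁵.
38.6 % (w/v) / 2.39 × 10⁵ = 1.61 × 10⁻⁴ % (w/v) = 1.61 mg/L.

1.61 mg/L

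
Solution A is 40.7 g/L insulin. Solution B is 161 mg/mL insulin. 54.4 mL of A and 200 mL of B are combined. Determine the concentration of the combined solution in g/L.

135 g/L

C_B = 161 mg/mL = 161 g/L.
C_mix = (C_A·V_A + C_B·V_B)/(V_A + V_B) = (40.7×54.4 + 161×200) / 254.4 = 135 g/L.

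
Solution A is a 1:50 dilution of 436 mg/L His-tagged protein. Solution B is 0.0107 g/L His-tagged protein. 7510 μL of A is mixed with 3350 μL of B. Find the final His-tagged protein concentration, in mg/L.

C_A = 436 mg/L / 50 = 8.72 mg/L.
C_B = 0.0107 g/L = 10.7 mg/L.
C_mix = (C_A·V_A + C_B·V_B)/(V_A + V_B) = (8.72×7510 + 10.7×3350) / 10860 = 9.33 mg/L.

9.33 mg/L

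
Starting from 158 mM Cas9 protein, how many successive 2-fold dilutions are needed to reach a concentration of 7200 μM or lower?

Need 2ⁿ ≥ 21.9, so n ≥ log(21.9)/log(2) = 4.46.
Minimum whole steps: n = 5.

5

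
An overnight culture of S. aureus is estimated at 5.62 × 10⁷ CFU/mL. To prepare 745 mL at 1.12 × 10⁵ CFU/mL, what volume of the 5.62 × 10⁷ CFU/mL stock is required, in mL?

V₁ = C₂V₂/C₁ = 1.12 × 10⁵ × 745 / 5.62 × 10⁷ = 1.48 mL.

1.48 mL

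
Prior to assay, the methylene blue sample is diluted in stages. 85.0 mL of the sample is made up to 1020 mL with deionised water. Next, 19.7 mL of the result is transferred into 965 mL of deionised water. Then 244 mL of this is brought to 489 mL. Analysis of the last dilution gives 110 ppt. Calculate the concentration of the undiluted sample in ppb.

132 ppb

Overall dilution factor = 12 × 49.98 × 2.004 = 1202.
Original = 110 ppt × 1202 = 1.32 × 10⁵ ppt = 132 ppb.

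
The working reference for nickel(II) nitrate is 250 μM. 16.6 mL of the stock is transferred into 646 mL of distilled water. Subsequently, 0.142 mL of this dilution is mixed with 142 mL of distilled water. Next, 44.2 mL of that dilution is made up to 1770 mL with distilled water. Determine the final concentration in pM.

156 pM

Overall dilution factor = 39.92 × 1001 × 40.05 = 1.60 × 10⁶.
250 μM / 1.60 × 10⁶ = 1.56 × 10⁻⁴ μM = 156 pM.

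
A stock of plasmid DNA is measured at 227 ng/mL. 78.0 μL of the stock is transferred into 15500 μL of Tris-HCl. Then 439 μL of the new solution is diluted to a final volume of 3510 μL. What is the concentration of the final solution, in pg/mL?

Overall dilution factor = 199.7 × 7.995 = 1597.
227 ng/mL / 1597 = 0.142 ng/mL = 142 pg/mL.

142 pg/mL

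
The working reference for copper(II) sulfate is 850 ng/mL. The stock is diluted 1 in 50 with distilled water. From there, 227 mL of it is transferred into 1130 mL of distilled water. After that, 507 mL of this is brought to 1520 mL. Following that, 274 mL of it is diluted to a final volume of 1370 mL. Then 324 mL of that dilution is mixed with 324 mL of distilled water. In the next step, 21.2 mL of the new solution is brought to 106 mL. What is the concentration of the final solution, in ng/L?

Overall dilution factor = 50 × 5.978 × 2.998 × 5 × 2 × 5 = 4.48 × 10⁴.
850 ng/mL / 4.48 × 10⁴ = 0.0190 ng/mL = 19.0 ng/L.

19.0 ng/L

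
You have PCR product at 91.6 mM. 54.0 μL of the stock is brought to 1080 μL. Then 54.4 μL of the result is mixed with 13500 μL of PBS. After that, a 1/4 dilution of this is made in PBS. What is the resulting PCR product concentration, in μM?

4.60 μM

Overall dilution factor = 20 × 249.2 × 4 = 1.99 × 10⁴.
91.6 mM / 1.99 × 10⁴ = 4.60 × 10⁻³ mM = 4.60 μM.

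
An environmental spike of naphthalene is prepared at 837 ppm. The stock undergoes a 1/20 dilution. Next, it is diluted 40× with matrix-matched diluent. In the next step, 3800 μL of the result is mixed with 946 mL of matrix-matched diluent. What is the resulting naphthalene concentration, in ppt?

4190 ppt

Overall dilution factor = 20 × 40 × 249.9 = 2.00 × 10⁵.
837 ppm / 2.00 × 10⁵ = 4.19 × 10⁻³ ppm = 4190 ppt.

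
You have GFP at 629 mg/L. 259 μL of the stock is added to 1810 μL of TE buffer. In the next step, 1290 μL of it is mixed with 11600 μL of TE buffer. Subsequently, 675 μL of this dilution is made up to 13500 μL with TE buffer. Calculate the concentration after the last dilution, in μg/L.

Overall dilution factor = 7.988 × 9.992 × 20 = 1596.
629 mg/L / 1596 = 0.394 mg/L = 394 μg/L.

394 μg/L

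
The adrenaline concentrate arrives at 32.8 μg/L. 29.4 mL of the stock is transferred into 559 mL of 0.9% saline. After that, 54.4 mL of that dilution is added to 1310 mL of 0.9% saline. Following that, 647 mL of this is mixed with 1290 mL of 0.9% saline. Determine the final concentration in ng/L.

21.8 ng/L

Overall dilution factor = 20.01 × 25.08 × 2.994 = 1503.
32.8 μg/L / 1503 = 0.0218 μg/L = 21.8 ng/L.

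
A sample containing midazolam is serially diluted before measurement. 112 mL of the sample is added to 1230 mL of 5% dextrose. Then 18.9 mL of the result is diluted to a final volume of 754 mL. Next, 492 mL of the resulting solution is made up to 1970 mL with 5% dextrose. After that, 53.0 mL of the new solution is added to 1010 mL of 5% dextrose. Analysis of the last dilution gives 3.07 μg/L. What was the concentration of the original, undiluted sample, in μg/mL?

118 μg/mL

Overall dilution factor = 11.98 × 39.89 × 4.004 × 20.06 = 3.84 × 10⁴.
Original = 3.07 μg/L × 3.84 × 10⁴ = 1.18 × 10⁵ μg/L = 118 μg/mL.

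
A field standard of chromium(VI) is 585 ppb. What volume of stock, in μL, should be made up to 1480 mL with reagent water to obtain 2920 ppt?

7390 μL

2920 ppt = 2.92 ppb.
V₁ = C₂V₂/C₁ = 2.92 × 1480 / 585 = 7.39 mL = 7390 μL.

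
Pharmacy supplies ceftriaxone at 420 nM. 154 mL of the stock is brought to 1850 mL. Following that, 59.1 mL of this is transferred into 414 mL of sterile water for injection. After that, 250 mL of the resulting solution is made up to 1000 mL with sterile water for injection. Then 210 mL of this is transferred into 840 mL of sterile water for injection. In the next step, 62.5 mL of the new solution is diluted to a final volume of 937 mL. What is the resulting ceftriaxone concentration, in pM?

Overall dilution factor = 12.01 × 8.005 × 4 × 5 × 14.99 = 2.88 × 10⁴.
420 nM / 2.88 × 10⁴ = 0.0146 nM = 14.6 pM.

14.6 pM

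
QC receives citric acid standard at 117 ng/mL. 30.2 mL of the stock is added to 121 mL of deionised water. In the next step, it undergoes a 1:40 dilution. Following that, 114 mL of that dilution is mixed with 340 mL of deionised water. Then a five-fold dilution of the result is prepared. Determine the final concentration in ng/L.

Overall dilution factor = 5.007 × 40 × 3.982 × 5 = 3988.
117 ng/mL / 3988 = 0.0293 ng/mL = 29.3 ng/L.

29.3 ng/L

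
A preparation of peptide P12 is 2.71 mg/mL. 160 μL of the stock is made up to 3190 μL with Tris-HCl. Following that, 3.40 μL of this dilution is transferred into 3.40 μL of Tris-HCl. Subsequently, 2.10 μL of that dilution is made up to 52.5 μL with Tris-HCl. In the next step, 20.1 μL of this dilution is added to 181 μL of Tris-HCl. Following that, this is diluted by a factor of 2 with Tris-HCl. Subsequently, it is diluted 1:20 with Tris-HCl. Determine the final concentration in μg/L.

6.79 μg/L

Overall dilution factor = 19.94 × 2 × 25 × 10.00 × 2 × 20 = 3.99 × 10⁵.
2.71 mg/mL / 3.99 × 10⁵ = 6.79 × 10⁻⁶ mg/mL = 6.79 μg/L.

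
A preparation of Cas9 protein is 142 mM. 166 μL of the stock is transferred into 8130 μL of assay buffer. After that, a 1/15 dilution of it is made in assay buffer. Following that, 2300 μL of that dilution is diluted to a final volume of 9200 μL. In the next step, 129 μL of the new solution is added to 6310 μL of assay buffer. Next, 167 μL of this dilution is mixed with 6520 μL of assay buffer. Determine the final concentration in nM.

23.7 nM

Overall dilution factor = 49.98 × 15 × 4 × 49.91 × 40.04 = 5.99 × 10⁶.
142 mM / 5.99 × 10⁶ = 2.37 × 10⁻⁵ mM = 23.7 nM.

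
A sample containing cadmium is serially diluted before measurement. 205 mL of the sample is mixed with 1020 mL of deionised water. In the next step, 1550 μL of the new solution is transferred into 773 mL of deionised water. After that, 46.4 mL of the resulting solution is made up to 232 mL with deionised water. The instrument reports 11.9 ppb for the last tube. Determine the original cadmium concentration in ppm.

178 ppm

Overall dilution factor = 5.976 × 499.7 × 5 = 1.49 × 10⁴.
Original = 11.9 ppb × 1.49 × 10⁴ = 1.78 × 10⁵ ppb = 178 ppm.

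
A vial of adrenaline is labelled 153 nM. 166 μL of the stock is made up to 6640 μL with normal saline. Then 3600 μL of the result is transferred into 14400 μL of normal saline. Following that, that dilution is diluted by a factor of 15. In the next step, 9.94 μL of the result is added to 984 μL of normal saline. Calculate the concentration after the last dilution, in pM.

Overall dilution factor = 40 × 5 × 15 × 99.99 = 3.00 × 10⁵.
153 nM / 3.00 × 10⁵ = 5.10 × 10⁻⁴ nM = 0.510 pM.

0.510 pM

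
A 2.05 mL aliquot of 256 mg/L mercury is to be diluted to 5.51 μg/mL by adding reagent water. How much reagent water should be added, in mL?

5.51 μg/mL = 5.51 mg/L.
V₂ = C₁V₁/C₂ = 256 × 2.05 / 5.51 = 95.2 mL.
Diluent to add = V₂ − V₁ = 95.2 − 2.05 = 93.2 mL.

93.2 mL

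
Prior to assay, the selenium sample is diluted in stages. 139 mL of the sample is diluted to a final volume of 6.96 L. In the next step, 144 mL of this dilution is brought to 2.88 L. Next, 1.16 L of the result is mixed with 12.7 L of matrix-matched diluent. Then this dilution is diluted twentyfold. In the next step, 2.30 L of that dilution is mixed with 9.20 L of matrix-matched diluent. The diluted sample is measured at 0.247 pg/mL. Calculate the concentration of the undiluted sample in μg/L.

296 μg/L

Overall dilution factor = 50.07 × 20 × 11.95 × 20 × 5 = 1.20 × 10⁶.
Original = 0.247 pg/mL × 1.20 × 10⁶ = 2.96 × 10⁵ pg/mL = 296 μg/L.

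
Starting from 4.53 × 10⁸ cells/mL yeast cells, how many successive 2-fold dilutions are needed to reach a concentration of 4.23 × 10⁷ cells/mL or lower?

4

Need 2ⁿ ≥ 10.7, so n ≥ log(10.7)/log(2) = 3.42.
Minimum whole steps: n = 4.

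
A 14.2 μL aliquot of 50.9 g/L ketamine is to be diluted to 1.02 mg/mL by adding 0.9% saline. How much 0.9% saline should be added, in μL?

694 μL

1.02 mg/mL = 1.02 g/L.
V₂ = C₁V₁/C₂ = 50.9 × 14.2 / 1.02 = 709 μL.
Diluent to add = V₂ − V₁ = 709 − 14.2 = 694 μL.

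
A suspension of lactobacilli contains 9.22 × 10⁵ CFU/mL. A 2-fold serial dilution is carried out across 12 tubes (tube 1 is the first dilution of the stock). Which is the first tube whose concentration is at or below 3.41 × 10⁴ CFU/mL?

tube 5

Tube n has concentration 9.22 × 10⁵ CFU/mL / 2ⁿ.
Need 2ⁿ ≥ 9.22 × 10⁵ CFU/mL / 3.41 × 10⁴ CFU/mL = 27.0, so n ≥ 4.76.
First such tube: n = 5.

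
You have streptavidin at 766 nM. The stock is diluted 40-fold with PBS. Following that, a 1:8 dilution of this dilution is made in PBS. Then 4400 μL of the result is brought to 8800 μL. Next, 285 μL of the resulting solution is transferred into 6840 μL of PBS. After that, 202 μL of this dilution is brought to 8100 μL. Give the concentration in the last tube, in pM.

Overall dilution factor = 40 × 8 × 2 × 25 × 40.10 = 6.42 × 10⁵.
766 nM / 6.42 × 10⁵ = 1.19 × 10⁻³ nM = 1.19 pM.

1.19 pM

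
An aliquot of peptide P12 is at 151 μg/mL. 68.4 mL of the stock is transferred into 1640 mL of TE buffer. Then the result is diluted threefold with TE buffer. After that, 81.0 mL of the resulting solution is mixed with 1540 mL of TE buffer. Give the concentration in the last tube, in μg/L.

101 μg/L

Overall dilution factor = 24.98 × 3 × 20.01 = 1500.
151 μg/mL / 1500 = 0.101 μg/mL = 101 μg/L.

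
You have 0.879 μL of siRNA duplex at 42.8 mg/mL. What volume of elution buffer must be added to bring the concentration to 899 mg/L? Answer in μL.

899 mg/L = 0.899 mg/mL.
V₂ = C₁V₁/C₂ = 42.8 × 0.879 / 0.899 = 41.8 μL.
Diluent to add = V₂ − V₁ = 41.8 − 0.879 = 41.0 μL.

41.0 μL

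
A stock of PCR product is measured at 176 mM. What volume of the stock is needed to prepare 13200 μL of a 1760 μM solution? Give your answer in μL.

132 μL

1760 μM = 1.76 mM.
V₁ = C₂V₂/C₁ = 1.76 × 13200 / 176 = 132 μL.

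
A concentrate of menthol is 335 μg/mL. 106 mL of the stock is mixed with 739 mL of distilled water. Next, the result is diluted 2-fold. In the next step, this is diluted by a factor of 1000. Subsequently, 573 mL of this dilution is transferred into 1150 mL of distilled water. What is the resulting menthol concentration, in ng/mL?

Overall dilution factor = 7.972 × 2 × 1000 × 3.007 = 4.79 × 10⁴.
335 μg/mL / 4.79 × 10⁴ = 6.99 × 10⁻³ μg/mL = 6.99 ng/mL.

6.99 ng/mL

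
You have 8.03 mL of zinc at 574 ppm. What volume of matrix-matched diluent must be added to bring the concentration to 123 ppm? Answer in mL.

V₂ = C₁V₁/C₂ = 574 × 8.03 / 123 = 37.5 mL.
Diluent to add = V₂ − V₁ = 37.5 − 8.03 = 29.4 mL.

29.4 mL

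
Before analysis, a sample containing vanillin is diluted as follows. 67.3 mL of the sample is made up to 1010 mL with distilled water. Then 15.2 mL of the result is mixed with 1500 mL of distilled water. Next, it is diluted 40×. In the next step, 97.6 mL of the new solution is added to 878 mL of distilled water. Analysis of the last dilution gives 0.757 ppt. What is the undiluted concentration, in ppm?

0.453 ppm

Overall dilution factor = 15.01 × 99.68 × 40 × 9.996 = 5.98 × 10⁵.
Original = 0.757 ppt × 5.98 × 10⁵ = 4.53 × 10⁵ ppt = 0.453 ppm.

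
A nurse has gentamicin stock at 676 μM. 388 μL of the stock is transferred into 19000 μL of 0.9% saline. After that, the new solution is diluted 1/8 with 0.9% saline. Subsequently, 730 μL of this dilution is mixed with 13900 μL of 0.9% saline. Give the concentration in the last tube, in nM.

Overall dilution factor = 49.97 × 8 × 20.04 = 8011.
676 μM / 8011 = 0.0844 μM = 84.4 nM.

84.4 nM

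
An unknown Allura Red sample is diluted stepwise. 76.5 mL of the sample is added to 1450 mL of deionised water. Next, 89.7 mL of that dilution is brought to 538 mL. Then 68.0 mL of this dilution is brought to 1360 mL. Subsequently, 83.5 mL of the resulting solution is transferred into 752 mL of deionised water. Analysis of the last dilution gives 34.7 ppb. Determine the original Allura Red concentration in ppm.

831 ppm

Overall dilution factor = 19.95 × 5.998 × 20 × 10.01 = 2.40 × 10⁴.
Original = 34.7 ppb × 2.40 × 10⁴ = 8.31 × 10⁵ ppb = 831 ppm.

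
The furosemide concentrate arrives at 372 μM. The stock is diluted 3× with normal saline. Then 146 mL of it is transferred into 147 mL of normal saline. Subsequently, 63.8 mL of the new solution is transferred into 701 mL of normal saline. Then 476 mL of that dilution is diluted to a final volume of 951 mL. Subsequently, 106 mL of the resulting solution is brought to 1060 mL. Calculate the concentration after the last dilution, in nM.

258 nM

Overall dilution factor = 3 × 2.007 × 11.99 × 1.998 × 10 = 1442.
372 μM / 1442 = 0.258 μM = 258 nM.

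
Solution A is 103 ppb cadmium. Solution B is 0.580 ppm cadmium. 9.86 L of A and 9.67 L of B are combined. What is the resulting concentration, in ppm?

C_B = 0.580 ppm = 580 ppb.
C_mix = (C_A·V_A + C_B·V_B)/(V_A + V_B) = (103×9.86 + 580×9.67) / 19.53 = 339 ppb = 0.339 ppm.

0.339 ppm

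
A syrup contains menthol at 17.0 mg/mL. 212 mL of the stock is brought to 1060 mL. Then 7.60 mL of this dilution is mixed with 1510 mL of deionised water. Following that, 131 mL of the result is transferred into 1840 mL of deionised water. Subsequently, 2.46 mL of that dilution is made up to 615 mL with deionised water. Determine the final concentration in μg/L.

Overall dilution factor = 5 × 199.7 × 15.05 × 250 = 3.76 × 10⁶.
17.0 mg/mL / 3.76 × 10⁶ = 4.53 × 10⁻⁶ mg/mL = 4.53 μg/L.

4.53 μg/L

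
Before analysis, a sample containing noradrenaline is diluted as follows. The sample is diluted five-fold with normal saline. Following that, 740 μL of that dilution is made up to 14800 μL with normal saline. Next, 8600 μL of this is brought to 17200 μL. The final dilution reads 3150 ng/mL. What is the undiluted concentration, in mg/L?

630 mg/L

Overall dilution factor = 5 × 20 × 2 = 200.
Original = 3150 ng/mL × 200 = 6.30 × 10⁵ ng/mL = 630 mg/L.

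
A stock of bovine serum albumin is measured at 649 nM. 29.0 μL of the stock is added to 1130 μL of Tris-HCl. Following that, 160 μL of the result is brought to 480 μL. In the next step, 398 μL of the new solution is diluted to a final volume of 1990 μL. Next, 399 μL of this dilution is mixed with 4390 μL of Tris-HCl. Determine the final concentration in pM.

90.2 pM

Overall dilution factor = 39.97 × 3 × 5 × 12.00 = 7195.
649 nM / 7195 = 0.0902 nM = 90.2 pM.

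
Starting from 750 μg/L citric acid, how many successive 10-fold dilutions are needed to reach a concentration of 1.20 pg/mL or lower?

6

Need 10ⁿ ≥ 6.25 × 10⁵, so n ≥ log(6.25 × 10⁵)/log(10) = 5.80.
Minimum whole steps: n = 6.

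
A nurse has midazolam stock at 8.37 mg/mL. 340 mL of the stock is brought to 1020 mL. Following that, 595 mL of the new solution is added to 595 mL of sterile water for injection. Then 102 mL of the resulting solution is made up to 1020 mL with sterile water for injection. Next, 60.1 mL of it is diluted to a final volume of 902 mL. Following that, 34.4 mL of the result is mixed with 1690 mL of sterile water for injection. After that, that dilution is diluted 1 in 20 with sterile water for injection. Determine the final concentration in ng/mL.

Overall dilution factor = 3 × 2 × 10 × 15.01 × 50.13 × 20 = 9.03 × 10⁵.
8.37 mg/mL / 9.03 × 10⁵ = 9.27 × 10⁻⁶ mg/mL = 9.27 ng/mL.

9.27 ng/mL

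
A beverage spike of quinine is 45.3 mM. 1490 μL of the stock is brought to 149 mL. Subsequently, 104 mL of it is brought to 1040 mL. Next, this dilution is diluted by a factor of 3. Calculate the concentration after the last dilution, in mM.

Overall dilution factor = 100 × 10 × 3 = 3000.
45.3 mM / 3000 = 0.0151 mM.

0.0151 mM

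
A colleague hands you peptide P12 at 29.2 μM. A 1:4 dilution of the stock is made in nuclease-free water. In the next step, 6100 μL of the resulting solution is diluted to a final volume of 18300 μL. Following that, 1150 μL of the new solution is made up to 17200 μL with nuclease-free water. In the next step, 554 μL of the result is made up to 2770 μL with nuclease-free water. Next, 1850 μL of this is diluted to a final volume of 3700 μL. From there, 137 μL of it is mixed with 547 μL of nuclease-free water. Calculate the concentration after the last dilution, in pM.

Overall dilution factor = 4 × 3 × 14.96 × 5 × 2 × 4.993 = 8961.
29.2 μM / 8961 = 3.26 × 10⁻³ μM = 3260 pM.

3260 pM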